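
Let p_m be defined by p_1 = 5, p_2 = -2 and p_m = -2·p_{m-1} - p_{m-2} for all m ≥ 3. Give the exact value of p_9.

Step forward from the initial values:
p_3 = -1;  p_4 = 4;  p_5 = -7;  p_6 = 10;  p_7 = -13;  p_8 = 16;  p_9 = -19.
(Characteristic roots are -1 and -1.)

-19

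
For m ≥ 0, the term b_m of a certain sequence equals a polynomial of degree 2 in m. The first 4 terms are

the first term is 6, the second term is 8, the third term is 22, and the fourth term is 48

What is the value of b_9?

1st diffs: 2, 14, 26.
2nd diffs: 12, 12 (constant).
Newton forward-difference form: b_m = 6 + 2·C(m,1) + 12·C(m,2).
At m = 9: m = 9, so b_9 = 6 + 18 + 432 = 456.

456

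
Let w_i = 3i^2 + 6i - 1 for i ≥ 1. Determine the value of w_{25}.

2024

w_{25} = 3·25^2 + 6·25 - 1 = 2024.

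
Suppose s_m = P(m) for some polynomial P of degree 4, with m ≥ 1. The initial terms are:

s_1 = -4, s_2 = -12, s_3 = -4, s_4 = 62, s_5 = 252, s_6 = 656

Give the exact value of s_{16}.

1st diffs: -8, 8, 66, 190, 404.
2nd diffs: 16, 58, 124, 214.
3rd diffs: 42, 66, 90.
4th diffs: 24, 24 (constant).
Newton forward-difference form: s_m = -4 + (-8)·C(m-1,1) + 16·C(m-1,2) + 42·C(m-1,3) + 24·C(m-1,4).
At m = 16: m-1 = 15, so s_{16} = -4 - 120 + 1680 + 19110 + 32760 = 53426.

53426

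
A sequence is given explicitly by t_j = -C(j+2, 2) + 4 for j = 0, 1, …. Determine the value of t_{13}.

C(15, 2) = 105, so t_{13} = -101.

-101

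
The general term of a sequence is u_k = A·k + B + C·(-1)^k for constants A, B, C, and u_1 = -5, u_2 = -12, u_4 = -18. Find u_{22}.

At k = 1, 2, 4: A + B - C = -5; 2A + B + C = -12; 4A + B + C = -18.
Subtracting the first from the second: A + 2C = -7.
Subtracting the second from the third: 2A = -6.
Solving: C = -2, A = -3, then B = -4.
Therefore u_{22} = -66 + (-4) + (-2)·1 = -72.

-72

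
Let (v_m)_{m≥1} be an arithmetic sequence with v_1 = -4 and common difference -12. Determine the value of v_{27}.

v_m = -4 + (m - 1)·(-12).
v_{27} = -4 + 26·(-12) = -316.

-316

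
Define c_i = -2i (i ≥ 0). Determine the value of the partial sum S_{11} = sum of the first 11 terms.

-110

Over i = 0..10: Σi = 55.
Total = (-2)·55 = -110.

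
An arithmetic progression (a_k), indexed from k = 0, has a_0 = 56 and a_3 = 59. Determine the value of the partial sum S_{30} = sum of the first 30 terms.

Common difference d = (59 - 56) / (3 - 0) = 1.
a_k = 56 + (k - 0)·1.
a_{29} = 85; S = 30·(56 + 85)/2 = 2115.

2115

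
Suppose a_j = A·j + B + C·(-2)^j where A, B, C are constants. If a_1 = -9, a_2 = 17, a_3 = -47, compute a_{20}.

5242805

At j = 1, 2, 3: A + B - 2C = -9; 2A + B + 4C = 17; 3A + B - 8C = -47.
Subtracting the first from the second: A + 6C = 26.
Subtracting the second from the third: A - 12C = -64.
Solving: C = 5, A = -4, then B = 5.
So a_j = -4·j + 5 + 5·(-2)^j; at j=20 this is 5242805.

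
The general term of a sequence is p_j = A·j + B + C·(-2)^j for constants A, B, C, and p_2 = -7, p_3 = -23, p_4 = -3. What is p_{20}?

1048493

At j = 2, 3, 4: 2A + B + 4C = -7; 3A + B - 8C = -23; 4A + B + 16C = -3.
Subtracting the first from the second: A - 12C = -16.
Subtracting the second from the third: A + 24C = 20.
Solving: C = 1, A = -4, then B = -3.
Therefore p_{20} = -80 + (-3) + 1·1048576 = 1048493.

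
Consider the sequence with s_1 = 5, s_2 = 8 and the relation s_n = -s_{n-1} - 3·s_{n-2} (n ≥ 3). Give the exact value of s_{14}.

s_3 = -23, s_4 = -1, s_5 = 70, …, s_{11} = 862, s_{12} = 2489, s_{13} = -5075, s_{14} = -2392.

-2392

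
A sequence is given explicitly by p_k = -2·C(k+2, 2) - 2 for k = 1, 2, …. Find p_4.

C(6, 2) = 15, so p_4 = -32.

-32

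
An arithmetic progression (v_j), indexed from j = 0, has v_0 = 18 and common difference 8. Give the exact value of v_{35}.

v_j = 18 + (j - 0)·8.
v_{35} = 18 + 35·8 = 298.

298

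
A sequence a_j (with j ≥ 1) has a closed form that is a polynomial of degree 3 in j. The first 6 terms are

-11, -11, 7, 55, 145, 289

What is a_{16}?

1st diffs: 0, 18, 48, 90, 144.
2nd diffs: 18, 30, 42, 54.
3rd diffs: 12, 12, 12 (constant).
So a_j = 2j^3 - 3j^2 - 5j - 5.
Evaluating at j = 16 gives a_{16} = 7339.

7339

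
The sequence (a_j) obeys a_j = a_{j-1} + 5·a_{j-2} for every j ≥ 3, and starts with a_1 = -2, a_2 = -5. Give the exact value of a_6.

Applying the relation repeatedly:
a_3 = -15, a_4 = -40, a_5 = -115, a_6 = -315.

-315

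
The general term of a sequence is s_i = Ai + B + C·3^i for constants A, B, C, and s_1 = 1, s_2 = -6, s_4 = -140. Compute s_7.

-4337

Write the equations: A + B + 3C = 1; 2A + B + 9C = -6; 4A + B + 81C = -140.
Subtracting the first from the second: A + 6C = -7.
Subtracting the second from the third: 2A + 72C = -134.
Solving: C = -2, A = 5, then B = 2.
Therefore s_7 = 35 + 2 + (-2)·2187 = -4337.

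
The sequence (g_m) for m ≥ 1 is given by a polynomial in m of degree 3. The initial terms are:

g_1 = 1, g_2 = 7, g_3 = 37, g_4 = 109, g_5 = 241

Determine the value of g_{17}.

13057

1st diffs: 6, 30, 72, 132.
2nd diffs: 24, 42, 60.
3rd diffs: 18, 18 (constant).
So g_m = 3m^3 - 6m^2 + 3m + 1.
Evaluating at m = 17 gives g_{17} = 13057.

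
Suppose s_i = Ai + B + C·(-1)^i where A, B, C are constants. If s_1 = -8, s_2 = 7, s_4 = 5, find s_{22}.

The three given values yield: A + B - C = -8; 2A + B + C = 7; 4A + B + C = 5.
Subtracting the first from the second: A + 2C = 15.
Subtracting the second from the third: 2A = -2.
Solving: C = 8, A = -1, then B = 1.
Therefore s_{22} = -22 + 1 + 8·1 = -13.

-13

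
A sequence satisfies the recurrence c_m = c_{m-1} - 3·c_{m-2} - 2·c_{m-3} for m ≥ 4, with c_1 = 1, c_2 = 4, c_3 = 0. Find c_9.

-284

Iterate the recurrence:
c_4 = -14;  c_5 = -22;  c_6 = 20;  c_7 = 114;  c_8 = 98;  c_9 = -284.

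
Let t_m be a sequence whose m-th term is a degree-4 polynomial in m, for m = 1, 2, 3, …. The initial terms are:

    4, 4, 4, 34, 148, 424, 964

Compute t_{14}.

25744

1st diffs: 0, 0, 30, 114, 276, 540.
2nd diffs: 0, 30, 84, 162, 264.
3rd diffs: 30, 54, 78, 102.
4th diffs: 24, 24, 24 (constant).
Newton forward-difference form: t_m = 4 + 30·C(m-1,3) + 24·C(m-1,4).
At m = 14: m-1 = 13, so t_{14} = 4 + 8580 + 17160 = 25744.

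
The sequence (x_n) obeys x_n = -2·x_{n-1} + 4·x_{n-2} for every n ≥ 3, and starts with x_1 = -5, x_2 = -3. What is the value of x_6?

240

x_3 = -14;  x_4 = 16;  x_5 = -88;  x_6 = 240.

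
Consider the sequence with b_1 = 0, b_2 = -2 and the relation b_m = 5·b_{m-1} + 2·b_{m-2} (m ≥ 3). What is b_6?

-1558

Step forward from the initial values:
b_3 = -10, b_4 = -54, b_5 = -290, b_6 = -1558.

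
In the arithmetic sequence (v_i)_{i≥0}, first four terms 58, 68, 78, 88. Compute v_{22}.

Common difference d = 10.
v_i = 58 + (i - 0)·10.
v_{22} = 58 + 22·10 = 278.

278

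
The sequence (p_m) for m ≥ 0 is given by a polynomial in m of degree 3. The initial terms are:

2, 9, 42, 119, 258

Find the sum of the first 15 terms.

1st diffs: 7, 33, 77, 139.
2nd diffs: 26, 44, 62.
3rd diffs: 18, 18 (constant).
Newton forward-difference form: p_m = 2 + 7·C(m,1) + 26·C(m,2) + 18·C(m,3).
Continuing: …, 477, 794, 1227, 1794, …, p_{14} = 9018.
Summing m = 0..14 (15 terms) gives 37165.

37165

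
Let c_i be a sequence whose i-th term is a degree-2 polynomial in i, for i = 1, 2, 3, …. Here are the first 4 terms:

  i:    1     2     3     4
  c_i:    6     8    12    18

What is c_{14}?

1st diffs: 2, 4, 6.
2nd diffs: 2, 2 (constant).
So c_i = i^2 - i + 6.
Evaluating at i = 14 gives c_{14} = 188.

188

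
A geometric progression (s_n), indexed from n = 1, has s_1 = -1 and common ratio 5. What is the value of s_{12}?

s_n = (-1)·5^(n-1).
s_{12} = (-1)·5^11 = -48828125.

-48828125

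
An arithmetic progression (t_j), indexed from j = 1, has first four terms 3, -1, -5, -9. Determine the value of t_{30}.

-113

Common difference d = -4.
t_j = 3 + (j - 1)·(-4).
t_{30} = 3 + 29·(-4) = -113.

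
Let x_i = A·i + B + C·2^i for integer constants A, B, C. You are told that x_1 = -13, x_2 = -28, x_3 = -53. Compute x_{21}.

Plug in i = 1, 2, 3: A + B + 2C = -13; 2A + B + 4C = -28; 3A + B + 8C = -53.
Subtracting the first from the second: A + 2C = -15.
Subtracting the second from the third: A + 4C = -25.
Solving: C = -5, A = -5, then B = 2.
So x_i = -5·i + 2 + (-5)·2^i; at i=21 this is -10485863.

-10485863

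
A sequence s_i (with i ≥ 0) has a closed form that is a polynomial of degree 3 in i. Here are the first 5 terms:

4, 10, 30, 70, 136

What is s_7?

550

1st diffs: 6, 20, 40, 66.
2nd diffs: 14, 20, 26.
3rd diffs: 6, 6 (constant).
So s_i = i^3 + 4i^2 + i + 4.
Evaluating at i = 7 gives s_7 = 550.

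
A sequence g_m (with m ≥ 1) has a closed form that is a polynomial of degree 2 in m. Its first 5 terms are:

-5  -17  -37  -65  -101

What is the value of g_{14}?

-785

1st diffs: -12, -20, -28, -36.
2nd diffs: -8, -8, -8 (constant).
Newton forward-difference form: g_m = -5 + (-12)·C(m-1,1) + (-8)·C(m-1,2).
At m = 14: m-1 = 13, so g_{14} = -5 - 156 - 624 = -785.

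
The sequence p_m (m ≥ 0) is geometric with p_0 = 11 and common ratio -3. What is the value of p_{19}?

p_m = 11·(-3)^(m-0).
p_{19} = 11·(-3)^19 = -12784876137.

-12784876137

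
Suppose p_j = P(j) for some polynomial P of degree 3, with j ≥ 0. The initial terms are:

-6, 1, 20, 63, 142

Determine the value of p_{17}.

1st diffs: 7, 19, 43, 79.
2nd diffs: 12, 24, 36.
3rd diffs: 12, 12 (constant).
So p_j = 2j^3 + 5j - 6.
Evaluating at j = 17 gives p_{17} = 9905.

9905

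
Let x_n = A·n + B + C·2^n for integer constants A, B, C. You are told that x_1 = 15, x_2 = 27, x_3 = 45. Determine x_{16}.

196707

The three given values yield: A + B + 2C = 15; 2A + B + 4C = 27; 3A + B + 8C = 45.
Subtracting the first from the second: A + 2C = 12.
Subtracting the second from the third: A + 4C = 18.
Solving: C = 3, A = 6, then B = 3.
So x_n = 6·n + 3 + 3·2^n; at n=16 this is 196707.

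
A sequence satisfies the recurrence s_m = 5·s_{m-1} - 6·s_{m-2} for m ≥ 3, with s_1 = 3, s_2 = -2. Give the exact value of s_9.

-49672

Applying the relation repeatedly:
s_3 = -28  s_4 = -128  s_5 = -472  s_6 = -1592  s_7 = -5128  s_8 = -16088  s_9 = -49672.
(Characteristic roots are 3 and 2.)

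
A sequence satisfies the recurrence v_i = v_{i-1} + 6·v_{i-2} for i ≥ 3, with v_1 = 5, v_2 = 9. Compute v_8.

Step forward from the initial values:
v_3 = 39;  v_4 = 93;  v_5 = 327;  v_6 = 885;  v_7 = 2847;  v_8 = 8157.
(Characteristic roots are 3 and -2.)

8157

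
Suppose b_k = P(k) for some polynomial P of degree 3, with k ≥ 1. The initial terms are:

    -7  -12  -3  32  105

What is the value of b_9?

1017

1st diffs: -5, 9, 35, 73.
2nd diffs: 14, 26, 38.
3rd diffs: 12, 12 (constant).
Newton forward-difference form: b_k = -7 + (-5)·C(k-1,1) + 14·C(k-1,2) + 12·C(k-1,3).
At k = 9: k-1 = 8, so b_9 = -7 - 40 + 392 + 672 = 1017.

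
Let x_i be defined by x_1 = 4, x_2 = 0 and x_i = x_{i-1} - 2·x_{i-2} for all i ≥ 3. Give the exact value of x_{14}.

Compute successive terms:
x_3 = -8;  x_4 = -8;  x_5 = 8;  …;  x_{11} = 136;  x_{12} = 88;  x_{13} = -184;  x_{14} = -360.

-360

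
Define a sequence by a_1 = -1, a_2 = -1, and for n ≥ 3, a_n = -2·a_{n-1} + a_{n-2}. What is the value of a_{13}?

8119

Compute successive terms:
a_3 = 1, a_4 = -3, a_5 = 7, …, a_{10} = -577, a_{11} = 1393, a_{12} = -3363, a_{13} = 8119.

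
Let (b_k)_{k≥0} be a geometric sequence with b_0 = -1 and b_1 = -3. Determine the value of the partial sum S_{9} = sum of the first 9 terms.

-9841

Common ratio r = 3.
b_k = (-1)·3^(k-0).
S = (-1)·(3^9 - 1)/(3 - 1) = (-1)·(19683 - 1)/(2) = -9841.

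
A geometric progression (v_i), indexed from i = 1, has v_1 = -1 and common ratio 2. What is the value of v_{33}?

v_i = (-1)·2^(i-1).
v_{33} = (-1)·2^32 = -4294967296.

-4294967296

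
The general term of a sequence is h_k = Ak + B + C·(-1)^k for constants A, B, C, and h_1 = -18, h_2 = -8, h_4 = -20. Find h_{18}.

Write the equations: A + B - C = -18; 2A + B + C = -8; 4A + B + C = -20.
Subtracting the first from the second: A + 2C = 10.
Subtracting the second from the third: 2A = -12.
Solving: C = 8, A = -6, then B = -4.
Therefore h_{18} = -108 + (-4) + 8·1 = -104.

-104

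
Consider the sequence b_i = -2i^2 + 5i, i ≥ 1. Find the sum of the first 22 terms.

Over i = 1..22: Σi = 253, Σi² = 3795.
Total = (-2)·3795 + (5)·253 = -6325.

-6325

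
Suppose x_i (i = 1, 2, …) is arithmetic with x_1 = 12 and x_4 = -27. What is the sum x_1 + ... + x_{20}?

-2230

Common difference d = (-27 - 12) / (4 - 1) = -13.
x_i = 12 + (i - 1)·(-13).
x_{20} = -235; S = 20·(12 + (-235))/2 = -2230.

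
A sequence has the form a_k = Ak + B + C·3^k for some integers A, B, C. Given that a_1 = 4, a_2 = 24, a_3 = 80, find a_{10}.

The three given values yield: A + B + 3C = 4; 2A + B + 9C = 24; 3A + B + 27C = 80.
Subtracting the first from the second: A + 6C = 20.
Subtracting the second from the third: A + 18C = 56.
Solving: C = 3, A = 2, then B = -7.
Therefore a_{10} = 20 + (-7) + 3·59049 = 177160.

177160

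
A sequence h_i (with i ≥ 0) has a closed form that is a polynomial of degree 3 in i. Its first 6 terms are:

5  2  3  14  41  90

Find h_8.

1st diffs: -3, 1, 11, 27, 49.
2nd diffs: 4, 10, 16, 22.
3rd diffs: 6, 6, 6 (constant).
So h_i = i^3 - i^2 - 3i + 5.
Evaluating at i = 8 gives h_8 = 429.

429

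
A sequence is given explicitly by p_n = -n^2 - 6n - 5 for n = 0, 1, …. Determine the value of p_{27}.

-896

p_{27} = -1·27^2 - 6·27 - 5 = -896.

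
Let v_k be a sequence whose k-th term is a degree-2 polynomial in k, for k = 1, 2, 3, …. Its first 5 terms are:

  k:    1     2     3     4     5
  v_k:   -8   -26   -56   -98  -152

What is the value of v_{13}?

1st diffs: -18, -30, -42, -54.
2nd diffs: -12, -12, -12 (constant).
Newton forward-difference form: v_k = -8 + (-18)·C(k-1,1) + (-12)·C(k-1,2).
At k = 13: k-1 = 12, so v_{13} = -8 - 216 - 792 = -1016.

-1016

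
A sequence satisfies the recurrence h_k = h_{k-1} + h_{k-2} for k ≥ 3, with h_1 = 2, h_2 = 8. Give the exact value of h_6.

Applying the relation repeatedly:
h_3 = 10; h_4 = 18; h_5 = 28; h_6 = 46.

46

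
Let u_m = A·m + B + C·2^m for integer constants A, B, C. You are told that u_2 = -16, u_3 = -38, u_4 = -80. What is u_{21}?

-10485794

Plug in m = 2, 3, 4: 2A + B + 4C = -16; 3A + B + 8C = -38; 4A + B + 16C = -80.
Subtracting the first from the second: A + 4C = -22.
Subtracting the second from the third: A + 8C = -42.
Solving: C = -5, A = -2, then B = 8.
So u_m = -2·m + 8 + (-5)·2^m; at m=21 this is -10485794.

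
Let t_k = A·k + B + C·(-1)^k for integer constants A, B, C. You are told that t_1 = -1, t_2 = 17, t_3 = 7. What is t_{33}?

127

The three given values yield: A + B - C = -1; 2A + B + C = 17; 3A + B - C = 7.
Subtracting the first from the second: A + 2C = 18.
Subtracting the second from the third: A - 2C = -10.
Solving: C = 7, A = 4, then B = 2.
So t_k = 4·k + 2 + 7·(-1)^k; at k=33 this is 127.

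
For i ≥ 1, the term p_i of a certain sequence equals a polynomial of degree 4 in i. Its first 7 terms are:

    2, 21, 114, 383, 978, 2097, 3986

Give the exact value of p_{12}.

1st diffs: 19, 93, 269, 595, 1119, 1889.
2nd diffs: 74, 176, 326, 524, 770.
3rd diffs: 102, 150, 198, 246.
4th diffs: 48, 48, 48 (constant).
Newton forward-difference form: p_i = 2 + 19·C(i-1,1) + 74·C(i-1,2) + 102·C(i-1,3) + 48·C(i-1,4).
At i = 12: i-1 = 11, so p_{12} = 2 + 209 + 4070 + 16830 + 15840 = 36951.

36951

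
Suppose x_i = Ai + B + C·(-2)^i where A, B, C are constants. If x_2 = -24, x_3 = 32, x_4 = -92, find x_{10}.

At i = 2, 3, 4: 2A + B + 4C = -24; 3A + B - 8C = 32; 4A + B + 16C = -92.
Subtracting the first from the second: A - 12C = 56.
Subtracting the second from the third: A + 24C = -124.
Solving: C = -5, A = -4, then B = 4.
So x_i = -4·i + 4 + (-5)·(-2)^i; at i=10 this is -5156.

-5156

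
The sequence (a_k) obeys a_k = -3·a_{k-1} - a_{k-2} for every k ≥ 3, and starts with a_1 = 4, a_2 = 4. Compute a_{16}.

Iterate the recurrence:
a_3 = -16; a_4 = 44; a_5 = -116; …; a_{13} = -256316; a_{14} = 671044; a_{15} = -1756816; a_{16} = 4599404.

4599404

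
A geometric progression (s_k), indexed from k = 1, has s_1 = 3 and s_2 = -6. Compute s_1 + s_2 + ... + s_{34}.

Common ratio r = -2.
s_k = 3·(-2)^(k-1).
S = 3·((-2)^34 - 1)/(-2 - 1) = 3·(17179869184 - 1)/(-3) = -17179869183.

-17179869183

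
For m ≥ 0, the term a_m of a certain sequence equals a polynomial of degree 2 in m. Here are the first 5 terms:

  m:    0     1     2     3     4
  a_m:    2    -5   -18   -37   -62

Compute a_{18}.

-1042

1st diffs: -7, -13, -19, -25.
2nd diffs: -6, -6, -6 (constant).
So a_m = -3m^2 - 4m + 2.
Evaluating at m = 18 gives a_{18} = -1042.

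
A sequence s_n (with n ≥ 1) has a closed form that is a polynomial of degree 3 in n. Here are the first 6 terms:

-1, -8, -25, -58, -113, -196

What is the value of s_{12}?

-1618

1st diffs: -7, -17, -33, -55, -83.
2nd diffs: -10, -16, -22, -28.
3rd diffs: -6, -6, -6 (constant).
Newton forward-difference form: s_n = -1 + (-7)·C(n-1,1) + (-10)·C(n-1,2) + (-6)·C(n-1,3).
At n = 12: n-1 = 11, so s_{12} = -1 - 77 - 550 - 990 = -1618.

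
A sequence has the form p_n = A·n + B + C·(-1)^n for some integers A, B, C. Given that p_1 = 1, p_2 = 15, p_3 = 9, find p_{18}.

Write the equations: A + B - C = 1; 2A + B + C = 15; 3A + B - C = 9.
Subtracting the first from the second: A + 2C = 14.
Subtracting the second from the third: A - 2C = -6.
Solving: C = 5, A = 4, then B = 2.
Therefore p_{18} = 72 + 2 + 5·1 = 79.

79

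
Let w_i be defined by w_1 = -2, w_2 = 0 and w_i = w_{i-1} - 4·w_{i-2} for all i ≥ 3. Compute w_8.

264

Compute successive terms:
w_3 = 8  w_4 = 8  w_5 = -24  w_6 = -56  w_7 = 40  w_8 = 264.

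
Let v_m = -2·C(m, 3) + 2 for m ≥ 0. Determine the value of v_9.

C(9, 3) = 84, so v_9 = -166.

-166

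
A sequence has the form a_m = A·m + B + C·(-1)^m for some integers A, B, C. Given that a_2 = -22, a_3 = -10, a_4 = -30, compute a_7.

Plug in m = 2, 3, 4: 2A + B + C = -22; 3A + B - C = -10; 4A + B + C = -30.
Subtracting the first from the second: A - 2C = 12.
Subtracting the second from the third: A + 2C = -20.
Solving: C = -8, A = -4, then B = -6.
Hence a_7 = -4·7 + (-6) + (-8)·(-1) = -26.

-26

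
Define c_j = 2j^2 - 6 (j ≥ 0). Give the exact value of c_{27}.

1452

c_{27} = 2·27^2 - 6 = 1452.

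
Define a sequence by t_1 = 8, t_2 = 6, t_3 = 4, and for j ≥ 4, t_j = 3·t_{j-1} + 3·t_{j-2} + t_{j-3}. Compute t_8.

7602

Compute successive terms:
t_4 = 38;  t_5 = 132;  t_6 = 514;  t_7 = 1976;  t_8 = 7602.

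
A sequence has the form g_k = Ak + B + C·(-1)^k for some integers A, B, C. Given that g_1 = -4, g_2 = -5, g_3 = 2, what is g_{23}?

62

At k = 1, 2, 3: A + B - C = -4; 2A + B + C = -5; 3A + B - C = 2.
Subtracting the first from the second: A + 2C = -1.
Subtracting the second from the third: A - 2C = 7.
Solving: C = -2, A = 3, then B = -9.
So g_k = 3·k + (-9) + (-2)·(-1)^k; at k=23 this is 62.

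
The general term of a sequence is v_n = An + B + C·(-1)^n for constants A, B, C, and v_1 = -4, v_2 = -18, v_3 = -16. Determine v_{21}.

-124

At n = 1, 2, 3: A + B - C = -4; 2A + B + C = -18; 3A + B - C = -16.
Subtracting the first from the second: A + 2C = -14.
Subtracting the second from the third: A - 2C = 2.
Solving: C = -4, A = -6, then B = -2.
Therefore v_{21} = -126 + (-2) + (-4)·(-1) = -124.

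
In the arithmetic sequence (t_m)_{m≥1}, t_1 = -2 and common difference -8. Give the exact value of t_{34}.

t_m = -2 + (m - 1)·(-8).
t_{34} = -2 + 33·(-8) = -266.

-266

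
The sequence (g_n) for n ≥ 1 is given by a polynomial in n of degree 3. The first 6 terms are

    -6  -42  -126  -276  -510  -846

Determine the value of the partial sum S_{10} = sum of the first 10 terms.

-11220

1st diffs: -36, -84, -150, -234, -336.
2nd diffs: -48, -66, -84, -102.
3rd diffs: -18, -18, -18 (constant).
Newton forward-difference form: g_n = -6 + (-36)·C(n-1,1) + (-48)·C(n-1,2) + (-18)·C(n-1,3).
Continuing: -1302, -1896, -2646, -3570.
Summing n = 1..10 (10 terms) gives -11220.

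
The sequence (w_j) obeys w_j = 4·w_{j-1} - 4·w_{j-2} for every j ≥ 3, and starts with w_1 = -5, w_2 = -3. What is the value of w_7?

1024

Applying the relation repeatedly:
w_3 = 8; w_4 = 44; w_5 = 144; w_6 = 400; w_7 = 1024.
(Characteristic roots are 2 and 2.)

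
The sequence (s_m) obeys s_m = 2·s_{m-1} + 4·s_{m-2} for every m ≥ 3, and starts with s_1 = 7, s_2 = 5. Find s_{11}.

384512

Iterate the recurrence:
s_3 = 38;  s_4 = 96;  s_5 = 344;  s_6 = 1072;  s_7 = 3520;  s_8 = 11328;  s_9 = 36736;  s_{10} = 118784;  s_{11} = 384512.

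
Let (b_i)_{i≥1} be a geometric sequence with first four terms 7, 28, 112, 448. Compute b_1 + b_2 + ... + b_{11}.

9786707

Common ratio r = 4.
b_i = 7·4^(i-1).
S = 7·(4^11 - 1)/(4 - 1) = 7·(4194304 - 1)/(3) = 9786707.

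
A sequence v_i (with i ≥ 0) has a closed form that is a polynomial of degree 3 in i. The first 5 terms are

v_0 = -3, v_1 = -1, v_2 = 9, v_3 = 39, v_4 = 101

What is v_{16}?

7709

1st diffs: 2, 10, 30, 62.
2nd diffs: 8, 20, 32.
3rd diffs: 12, 12 (constant).
Newton forward-difference form: v_i = -3 + 2·C(i,1) + 8·C(i,2) + 12·C(i,3).
At i = 16: i = 16, so v_{16} = -3 + 32 + 960 + 6720 = 7709.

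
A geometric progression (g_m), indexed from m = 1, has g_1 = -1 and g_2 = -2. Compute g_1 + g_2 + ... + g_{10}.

-1023

Common ratio r = 2.
g_m = (-1)·2^(m-1).
S = (-1)·(2^10 - 1)/(2 - 1) = (-1)·(1024 - 1)/(1) = -1023.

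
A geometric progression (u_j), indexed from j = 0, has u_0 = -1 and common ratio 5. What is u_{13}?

u_j = (-1)·5^(j-0).
u_{13} = (-1)·5^13 = -1220703125.

-1220703125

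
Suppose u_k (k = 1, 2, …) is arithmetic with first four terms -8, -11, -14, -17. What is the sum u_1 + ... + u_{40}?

Common difference d = -3.
u_k = -8 + (k - 1)·(-3).
u_{40} = -125; S = 40·(-8 + (-125))/2 = -2660.

-2660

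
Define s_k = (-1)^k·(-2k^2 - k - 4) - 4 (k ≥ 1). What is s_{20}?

-828

(-1)^20 = 1; -2k^2 - k - 4 at k=20 is -824; so s_{20} = -828.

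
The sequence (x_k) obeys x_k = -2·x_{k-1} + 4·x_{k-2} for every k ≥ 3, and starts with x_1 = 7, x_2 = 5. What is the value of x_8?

Step forward from the initial values:
x_3 = 18; x_4 = -16; x_5 = 104; x_6 = -272; x_7 = 960; x_8 = -3008.

-3008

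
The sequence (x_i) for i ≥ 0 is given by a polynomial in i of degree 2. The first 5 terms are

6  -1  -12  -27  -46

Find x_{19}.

1st diffs: -7, -11, -15, -19.
2nd diffs: -4, -4, -4 (constant).
Newton forward-difference form: x_i = 6 + (-7)·C(i,1) + (-4)·C(i,2).
At i = 19: i = 19, so x_{19} = 6 - 133 - 684 = -811.

-811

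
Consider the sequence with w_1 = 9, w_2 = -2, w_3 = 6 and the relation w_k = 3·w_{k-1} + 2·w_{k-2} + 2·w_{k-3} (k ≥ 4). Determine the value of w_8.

Iterate the recurrence:
w_4 = 32;  w_5 = 104;  w_6 = 388;  w_7 = 1436;  w_8 = 5292.

5292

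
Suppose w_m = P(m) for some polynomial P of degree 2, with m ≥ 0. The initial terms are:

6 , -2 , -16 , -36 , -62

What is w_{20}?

1st diffs: -8, -14, -20, -26.
2nd diffs: -6, -6, -6 (constant).
So w_m = -3m^2 - 5m + 6.
Evaluating at m = 20 gives w_{20} = -1294.

-1294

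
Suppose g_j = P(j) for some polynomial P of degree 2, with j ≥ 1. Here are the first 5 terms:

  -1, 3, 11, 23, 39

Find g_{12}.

263

1st diffs: 4, 8, 12, 16.
2nd diffs: 4, 4, 4 (constant).
Newton forward-difference form: g_j = -1 + 4·C(j-1,1) + 4·C(j-1,2).
At j = 12: j-1 = 11, so g_{12} = -1 + 44 + 220 = 263.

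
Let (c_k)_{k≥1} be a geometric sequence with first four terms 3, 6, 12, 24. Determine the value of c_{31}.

3221225472

Common ratio r = 2.
c_k = 3·2^(k-1).
c_{31} = 3·2^30 = 3221225472.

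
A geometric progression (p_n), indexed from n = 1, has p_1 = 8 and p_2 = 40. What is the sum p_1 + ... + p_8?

Common ratio r = 5.
p_n = 8·5^(n-1).
S = 8·(5^8 - 1)/(5 - 1) = 8·(390625 - 1)/(4) = 781248.

781248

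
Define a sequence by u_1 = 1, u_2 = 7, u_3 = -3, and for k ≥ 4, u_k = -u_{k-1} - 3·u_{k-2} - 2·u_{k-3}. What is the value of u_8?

Applying the relation repeatedly:
u_4 = -20;  u_5 = 15;  u_6 = 51;  u_7 = -56;  u_8 = -127.

-127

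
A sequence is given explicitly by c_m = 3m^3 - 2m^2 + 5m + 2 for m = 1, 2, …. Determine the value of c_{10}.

2852

c_{10} = 3·10^3 - 2·10^2 + 5·10 + 2 = 2852.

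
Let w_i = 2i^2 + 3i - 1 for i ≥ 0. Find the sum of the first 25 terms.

10675

Over i = 0..24: Σi = 300, Σi² = 4900.
Total = (2)·4900 + (3)·300 + (-1)·25 = 10675.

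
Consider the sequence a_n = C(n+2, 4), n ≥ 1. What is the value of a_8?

C(10, 4) = 210, so a_8 = 210.

210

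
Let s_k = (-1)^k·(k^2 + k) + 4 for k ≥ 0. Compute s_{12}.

(-1)^12 = 1; k^2 + k at k=12 is 156; so s_{12} = 160.

160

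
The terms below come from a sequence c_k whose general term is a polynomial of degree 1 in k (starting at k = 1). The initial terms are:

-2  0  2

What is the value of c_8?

12

1st diffs: 2, 2 (constant).
So c_k = 2k - 4.
Evaluating at k = 8 gives c_8 = 12.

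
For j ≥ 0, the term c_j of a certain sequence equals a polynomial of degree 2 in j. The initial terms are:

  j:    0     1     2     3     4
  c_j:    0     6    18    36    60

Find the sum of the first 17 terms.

1st diffs: 6, 12, 18, 24.
2nd diffs: 6, 6, 6 (constant).
So c_j = 3j^2 + 3j.
Continuing: …, 90, 126, 168, 216, …, c_{16} = 816.
Summing j = 0..16 (17 terms) gives 4896.

4896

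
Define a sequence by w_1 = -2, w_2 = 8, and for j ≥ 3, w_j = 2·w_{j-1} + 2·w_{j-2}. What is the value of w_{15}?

Compute successive terms:
w_3 = 12  w_4 = 40  w_5 = 104  …  w_{12} = 119424  w_{13} = 326272  w_{14} = 891392  w_{15} = 2435328.

2435328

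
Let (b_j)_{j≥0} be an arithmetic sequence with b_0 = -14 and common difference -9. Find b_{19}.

b_j = -14 + (j - 0)·(-9).
b_{19} = -14 + 19·(-9) = -185.

-185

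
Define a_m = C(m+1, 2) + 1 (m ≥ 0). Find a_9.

C(10, 2) = 45, so a_9 = 46.

46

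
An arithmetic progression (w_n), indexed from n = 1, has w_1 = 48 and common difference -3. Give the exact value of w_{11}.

w_n = 48 + (n - 1)·(-3).
w_{11} = 48 + 10·(-3) = 18.

18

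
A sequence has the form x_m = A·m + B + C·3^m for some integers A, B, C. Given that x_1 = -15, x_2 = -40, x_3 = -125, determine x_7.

The three given values yield: A + B + 3C = -15; 2A + B + 9C = -40; 3A + B + 27C = -125.
Subtracting the first from the second: A + 6C = -25.
Subtracting the second from the third: A + 18C = -85.
Solving: C = -5, A = 5, then B = -5.
Hence x_7 = 5·7 + (-5) + (-5)·2187 = -10905.

-10905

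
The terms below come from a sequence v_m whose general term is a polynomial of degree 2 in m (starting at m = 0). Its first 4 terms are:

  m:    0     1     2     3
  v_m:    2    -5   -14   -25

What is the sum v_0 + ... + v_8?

-402

1st diffs: -7, -9, -11.
2nd diffs: -2, -2 (constant).
Newton forward-difference form: v_m = 2 + (-7)·C(m,1) + (-2)·C(m,2).
Continuing: …, -38, -53, -70, -89, …, v_8 = -110.
Summing m = 0..8 (9 terms) gives -402.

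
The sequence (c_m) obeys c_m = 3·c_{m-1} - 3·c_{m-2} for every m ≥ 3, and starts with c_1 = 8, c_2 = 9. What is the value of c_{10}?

486

Iterate the recurrence:
c_3 = 3  c_4 = -18  c_5 = -63  c_6 = -135  c_7 = -216  c_8 = -243  c_9 = -81  c_{10} = 486.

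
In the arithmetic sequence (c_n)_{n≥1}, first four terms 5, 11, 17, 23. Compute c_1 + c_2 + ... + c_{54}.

8856

Common difference d = 6.
c_n = 5 + (n - 1)·6.
c_{54} = 323; S = 54·(5 + 323)/2 = 8856.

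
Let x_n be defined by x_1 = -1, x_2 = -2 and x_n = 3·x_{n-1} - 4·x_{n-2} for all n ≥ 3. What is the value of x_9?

-178

Iterate the recurrence:
x_3 = -2; x_4 = 2; x_5 = 14; x_6 = 34; x_7 = 46; x_8 = 2; x_9 = -178.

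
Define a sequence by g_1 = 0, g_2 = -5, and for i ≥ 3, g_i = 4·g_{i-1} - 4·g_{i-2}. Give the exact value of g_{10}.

Iterate the recurrence:
g_3 = -20  g_4 = -60  g_5 = -160  g_6 = -400  g_7 = -960  g_8 = -2240  g_9 = -5120  g_{10} = -11520.
(Characteristic roots are 2 and 2.)

-11520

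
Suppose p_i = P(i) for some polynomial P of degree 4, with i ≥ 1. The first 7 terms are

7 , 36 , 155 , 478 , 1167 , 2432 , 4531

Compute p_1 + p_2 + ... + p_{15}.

343854

1st diffs: 29, 119, 323, 689, 1265, 2099.
2nd diffs: 90, 204, 366, 576, 834.
3rd diffs: 114, 162, 210, 258.
4th diffs: 48, 48, 48 (constant).
So p_i = 2i^4 - i^3 + i^2 + 3i + 2.
Continuing: …, 7770, 12503, 19132, 28107, …, p_{15} = 98147.
Summing i = 1..15 (15 terms) gives 343854.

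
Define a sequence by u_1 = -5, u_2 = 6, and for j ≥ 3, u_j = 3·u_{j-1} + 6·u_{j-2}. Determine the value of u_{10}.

-87480

Compute successive terms:
u_3 = -12, u_4 = 0, u_5 = -72, u_6 = -216, u_7 = -1080, u_8 = -4536, u_9 = -20088, u_{10} = -87480.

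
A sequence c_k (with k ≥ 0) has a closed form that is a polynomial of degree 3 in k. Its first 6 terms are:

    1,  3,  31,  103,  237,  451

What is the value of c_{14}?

1st diffs: 2, 28, 72, 134, 214.
2nd diffs: 26, 44, 62, 80.
3rd diffs: 18, 18, 18 (constant).
So c_k = 3k^3 + 4k^2 - 5k + 1.
Evaluating at k = 14 gives c_{14} = 8947.

8947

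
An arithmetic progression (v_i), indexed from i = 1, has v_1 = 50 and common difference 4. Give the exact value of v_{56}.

270

v_i = 50 + (i - 1)·4.
v_{56} = 50 + 55·4 = 270.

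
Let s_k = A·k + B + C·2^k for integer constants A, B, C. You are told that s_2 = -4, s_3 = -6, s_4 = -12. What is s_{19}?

Write the equations: 2A + B + 4C = -4; 3A + B + 8C = -6; 4A + B + 16C = -12.
Subtracting the first from the second: A + 4C = -2.
Subtracting the second from the third: A + 8C = -6.
Solving: C = -1, A = 2, then B = -4.
Therefore s_{19} = 38 + (-4) + (-1)·524288 = -524254.

-524254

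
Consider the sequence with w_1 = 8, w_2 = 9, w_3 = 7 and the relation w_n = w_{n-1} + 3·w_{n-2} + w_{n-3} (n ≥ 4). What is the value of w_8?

Iterate the recurrence:
w_4 = 42, w_5 = 72, w_6 = 205, w_7 = 463, w_8 = 1150.

1150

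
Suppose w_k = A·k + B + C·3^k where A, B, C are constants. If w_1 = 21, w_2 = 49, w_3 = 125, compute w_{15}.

57395693

Write the equations: A + B + 3C = 21; 2A + B + 9C = 49; 3A + B + 27C = 125.
Subtracting the first from the second: A + 6C = 28.
Subtracting the second from the third: A + 18C = 76.
Solving: C = 4, A = 4, then B = 5.
So w_k = 4·k + 5 + 4·3^k; at k=15 this is 57395693.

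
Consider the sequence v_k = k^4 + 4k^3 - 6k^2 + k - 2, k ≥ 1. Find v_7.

3484

v_7 = 1·7^4 + 4·7^3 - 6·7^2 + 1·7 - 2 = 3484.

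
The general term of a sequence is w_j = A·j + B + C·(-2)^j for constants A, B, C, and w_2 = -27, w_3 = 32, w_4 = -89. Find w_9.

The three given values yield: 2A + B + 4C = -27; 3A + B - 8C = 32; 4A + B + 16C = -89.
Subtracting the first from the second: A - 12C = 59.
Subtracting the second from the third: A + 24C = -121.
Solving: C = -5, A = -1, then B = -5.
Hence w_9 = -1·9 + (-5) + (-5)·(-512) = 2546.

2546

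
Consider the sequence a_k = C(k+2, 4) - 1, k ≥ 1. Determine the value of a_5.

34

C(7, 4) = 35, so a_5 = 34.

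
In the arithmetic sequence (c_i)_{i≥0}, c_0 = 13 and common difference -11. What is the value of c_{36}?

-383

c_i = 13 + (i - 0)·(-11).
c_{36} = 13 + 36·(-11) = -383.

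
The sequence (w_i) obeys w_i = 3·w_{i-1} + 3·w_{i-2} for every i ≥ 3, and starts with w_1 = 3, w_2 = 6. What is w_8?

20574

Applying the relation repeatedly:
w_3 = 27; w_4 = 99; w_5 = 378; w_6 = 1431; w_7 = 5427; w_8 = 20574.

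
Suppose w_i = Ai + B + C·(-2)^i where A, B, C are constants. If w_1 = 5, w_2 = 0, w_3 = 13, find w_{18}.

At i = 1, 2, 3: A + B - 2C = 5; 2A + B + 4C = 0; 3A + B - 8C = 13.
Subtracting the first from the second: A + 6C = -5.
Subtracting the second from the third: A - 12C = 13.
Solving: C = -1, A = 1, then B = 2.
So w_i = 1·i + 2 + (-1)·(-2)^i; at i=18 this is -262124.

-262124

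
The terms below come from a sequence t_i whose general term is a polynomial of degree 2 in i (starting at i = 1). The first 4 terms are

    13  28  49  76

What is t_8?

244

1st diffs: 15, 21, 27.
2nd diffs: 6, 6 (constant).
Newton forward-difference form: t_i = 13 + 15·C(i-1,1) + 6·C(i-1,2).
At i = 8: i-1 = 7, so t_8 = 13 + 105 + 126 = 244.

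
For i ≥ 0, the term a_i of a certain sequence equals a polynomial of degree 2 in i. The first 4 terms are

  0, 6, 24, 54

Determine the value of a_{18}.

1st diffs: 6, 18, 30.
2nd diffs: 12, 12 (constant).
So a_i = 6i^2.
Evaluating at i = 18 gives a_{18} = 1944.

1944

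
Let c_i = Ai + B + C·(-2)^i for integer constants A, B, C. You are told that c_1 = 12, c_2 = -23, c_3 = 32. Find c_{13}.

The three given values yield: A + B - 2C = 12; 2A + B + 4C = -23; 3A + B - 8C = 32.
Subtracting the first from the second: A + 6C = -35.
Subtracting the second from the third: A - 12C = 55.
Solving: C = -5, A = -5, then B = 7.
Therefore c_{13} = -65 + 7 + (-5)·(-8192) = 40902.

40902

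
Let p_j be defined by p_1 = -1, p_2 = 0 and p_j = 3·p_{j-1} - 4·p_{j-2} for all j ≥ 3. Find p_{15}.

Step forward from the initial values:
p_3 = 4  p_4 = 12  p_5 = 20  …  p_{12} = 2508  p_{13} = 6164  p_{14} = 8460  p_{15} = 724.

724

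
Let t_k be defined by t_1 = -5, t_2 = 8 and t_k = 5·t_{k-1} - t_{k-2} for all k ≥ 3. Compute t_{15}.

6630732285

Step forward from the initial values:
t_3 = 45;  t_4 = 217;  t_5 = 1040;  …;  t_{12} = 60284367;  t_{13} = 288839755;  t_{14} = 1383914408;  t_{15} = 6630732285.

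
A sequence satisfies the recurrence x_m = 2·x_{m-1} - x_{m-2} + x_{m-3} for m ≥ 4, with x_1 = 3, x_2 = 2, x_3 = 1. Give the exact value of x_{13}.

x_4 = 3  x_5 = 7  x_6 = 12  x_7 = 20  x_8 = 35  x_9 = 62  x_{10} = 109  x_{11} = 191  x_{12} = 335  x_{13} = 588.

588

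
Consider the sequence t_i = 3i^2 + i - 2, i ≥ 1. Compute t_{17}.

t_{17} = 3·17^2 + 1·17 - 2 = 882.

882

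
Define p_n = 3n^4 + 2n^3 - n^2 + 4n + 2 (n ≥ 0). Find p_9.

21098

p_9 = 3·9^4 + 2·9^3 - 1·9^2 + 4·9 + 2 = 21098.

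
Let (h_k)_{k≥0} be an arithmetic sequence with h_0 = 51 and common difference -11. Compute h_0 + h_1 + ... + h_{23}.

-1812

h_k = 51 + (k - 0)·(-11).
h_{23} = -202; S = 24·(51 + (-202))/2 = -1812.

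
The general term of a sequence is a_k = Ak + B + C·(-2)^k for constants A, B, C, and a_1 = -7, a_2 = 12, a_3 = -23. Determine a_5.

-93

At k = 1, 2, 3: A + B - 2C = -7; 2A + B + 4C = 12; 3A + B - 8C = -23.
Subtracting the first from the second: A + 6C = 19.
Subtracting the second from the third: A - 12C = -35.
Solving: C = 3, A = 1, then B = -2.
So a_k = 1·k + (-2) + 3·(-2)^k; at k=5 this is -93.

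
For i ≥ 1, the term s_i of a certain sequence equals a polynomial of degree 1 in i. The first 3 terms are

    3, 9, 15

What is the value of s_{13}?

1st diffs: 6, 6 (constant).
So s_i = 6i - 3.
Evaluating at i = 13 gives s_{13} = 75.

75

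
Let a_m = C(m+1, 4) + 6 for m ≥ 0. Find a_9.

C(10, 4) = 210, so a_9 = 216.

216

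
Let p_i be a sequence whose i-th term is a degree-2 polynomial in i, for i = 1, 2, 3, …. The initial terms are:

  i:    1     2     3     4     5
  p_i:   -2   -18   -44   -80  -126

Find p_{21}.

-2222

1st diffs: -16, -26, -36, -46.
2nd diffs: -10, -10, -10 (constant).
Newton forward-difference form: p_i = -2 + (-16)·C(i-1,1) + (-10)·C(i-1,2).
At i = 21: i-1 = 20, so p_{21} = -2 - 320 - 1900 = -2222.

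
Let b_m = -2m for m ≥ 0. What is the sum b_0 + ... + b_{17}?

-306

Over m = 0..17: Σm = 153.
Total = (-2)·153 = -306.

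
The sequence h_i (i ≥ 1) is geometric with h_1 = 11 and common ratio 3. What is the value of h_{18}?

h_i = 11·3^(i-1).
h_{18} = 11·3^17 = 1420541793.

1420541793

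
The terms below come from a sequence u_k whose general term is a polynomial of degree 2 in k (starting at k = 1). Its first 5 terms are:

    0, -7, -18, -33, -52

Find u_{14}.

-403

1st diffs: -7, -11, -15, -19.
2nd diffs: -4, -4, -4 (constant).
Newton forward-difference form: u_k = (-7)·C(k-1,1) + (-4)·C(k-1,2).
At k = 14: k-1 = 13, so u_{14} = -91 - 312 = -403.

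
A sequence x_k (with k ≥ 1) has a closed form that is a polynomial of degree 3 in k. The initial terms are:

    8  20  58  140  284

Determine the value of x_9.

1840

1st diffs: 12, 38, 82, 144.
2nd diffs: 26, 44, 62.
3rd diffs: 18, 18 (constant).
Newton forward-difference form: x_k = 8 + 12·C(k-1,1) + 26·C(k-1,2) + 18·C(k-1,3).
At k = 9: k-1 = 8, so x_9 = 8 + 96 + 728 + 1008 = 1840.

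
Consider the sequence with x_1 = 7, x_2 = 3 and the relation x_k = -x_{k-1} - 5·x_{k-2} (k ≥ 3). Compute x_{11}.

Iterate the recurrence:
x_3 = -38; x_4 = 23; x_5 = 167; x_6 = -282; x_7 = -553; x_8 = 1963; x_9 = 802; x_{10} = -10617; x_{11} = 6607.

6607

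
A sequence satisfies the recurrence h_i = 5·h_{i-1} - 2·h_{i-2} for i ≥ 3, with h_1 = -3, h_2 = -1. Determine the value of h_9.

Step forward from the initial values:
h_3 = 1  h_4 = 7  h_5 = 33  h_6 = 151  h_7 = 689  h_8 = 3143  h_9 = 14337.

14337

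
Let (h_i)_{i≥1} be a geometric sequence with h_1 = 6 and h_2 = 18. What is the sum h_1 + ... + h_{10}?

Common ratio r = 3.
h_i = 6·3^(i-1).
S = 6·(3^10 - 1)/(3 - 1) = 6·(59049 - 1)/(2) = 177144.

177144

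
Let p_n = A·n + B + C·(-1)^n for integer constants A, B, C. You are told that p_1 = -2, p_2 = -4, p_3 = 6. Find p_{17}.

The three given values yield: A + B - C = -2; 2A + B + C = -4; 3A + B - C = 6.
Subtracting the first from the second: A + 2C = -2.
Subtracting the second from the third: A - 2C = 10.
Solving: C = -3, A = 4, then B = -9.
Therefore p_{17} = 68 + (-9) + (-3)·(-1) = 62.

62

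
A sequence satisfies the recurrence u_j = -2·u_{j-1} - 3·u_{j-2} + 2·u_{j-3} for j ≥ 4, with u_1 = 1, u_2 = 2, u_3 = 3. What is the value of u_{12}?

-1850

Compute successive terms:
u_4 = -10  u_5 = 15  u_6 = 6  u_7 = -77  u_8 = 166  u_9 = -89  u_{10} = -474  u_{11} = 1547  u_{12} = -1850.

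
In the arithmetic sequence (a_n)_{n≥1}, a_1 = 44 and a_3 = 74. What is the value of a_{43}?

674

Common difference d = (74 - 44) / (3 - 1) = 15.
a_n = 44 + (n - 1)·15.
a_{43} = 44 + 42·15 = 674.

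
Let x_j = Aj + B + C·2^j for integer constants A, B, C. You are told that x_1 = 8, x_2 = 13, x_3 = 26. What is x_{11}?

8162

The three given values yield: A + B + 2C = 8; 2A + B + 4C = 13; 3A + B + 8C = 26.
Subtracting the first from the second: A + 2C = 5.
Subtracting the second from the third: A + 4C = 13.
Solving: C = 4, A = -3, then B = 3.
Therefore x_{11} = -33 + 3 + 4·2048 = 8162.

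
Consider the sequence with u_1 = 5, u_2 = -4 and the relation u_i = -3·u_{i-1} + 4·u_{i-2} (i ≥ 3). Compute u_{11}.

Step forward from the initial values:
u_3 = 32, u_4 = -112, u_5 = 464, u_6 = -1840, u_7 = 7376, u_8 = -29488, u_9 = 117968, u_{10} = -471856, u_{11} = 1887440.
(Characteristic roots are 1 and -4.)

1887440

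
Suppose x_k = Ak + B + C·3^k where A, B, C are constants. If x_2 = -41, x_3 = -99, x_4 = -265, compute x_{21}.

At k = 2, 3, 4: 2A + B + 9C = -41; 3A + B + 27C = -99; 4A + B + 81C = -265.
Subtracting the first from the second: A + 18C = -58.
Subtracting the second from the third: A + 54C = -166.
Solving: C = -3, A = -4, then B = -6.
Hence x_{21} = -4·21 + (-6) + (-3)·10460353203 = -31381059699.

-31381059699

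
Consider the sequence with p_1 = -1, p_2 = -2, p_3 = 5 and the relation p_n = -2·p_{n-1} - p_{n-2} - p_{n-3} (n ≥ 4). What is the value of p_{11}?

339

Applying the relation repeatedly:
p_4 = -7, p_5 = 11, p_6 = -20, p_7 = 36, p_8 = -63, p_9 = 110, p_{10} = -193, p_{11} = 339.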